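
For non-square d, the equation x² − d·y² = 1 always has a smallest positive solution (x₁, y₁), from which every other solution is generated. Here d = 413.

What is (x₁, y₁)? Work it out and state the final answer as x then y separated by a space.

113399 5580

d=413: √d = [20; 3,9,1,4,1,9,3,40] (ℓ=8, even), read p_7/q_7
a_0=20:  p_0=20·1+0=20,  q_0=20·0+1=1
…
a_4=4:  p_4=4·630+569=3089,  q_4=4·31+28=152
…
a_6=9:  p_6=9·3719+3089=36560,  q_6=9·183+152=1799
a_7=3:  p_7=3·36560+3719=113399,  q_7=3·1799+183=5580
→ (113399, 5580).  Check: 113399²=12859333201, 413·5580²=12859333200, difference 1.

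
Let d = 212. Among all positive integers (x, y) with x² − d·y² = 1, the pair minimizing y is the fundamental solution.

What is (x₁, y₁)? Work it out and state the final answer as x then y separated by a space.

d=212: √d = [14; 1,1,3,1,1,…,1,1,28] (ℓ=14, even), read p_13/q_13
k=0  a_k=14  p_k/q_k = 14/1
…
k=2  a_k=1  p_k/q_k = 29/2
…
k=4  a_k=1  p_k/q_k = 131/9
k=5  a_k=1  p_k/q_k = 233/16
…
k=7  a_k=6  p_k/q_k = 2417/166
k=8  a_k=1  p_k/q_k = 2781/191
k=9  a_k=1  p_k/q_k = 5198/357
…
k=11  a_k=3  p_k/q_k = 29135/2001
k=12  a_k=1  p_k/q_k = 37114/2549
k=13  a_k=1  p_k/q_k = 66249/4550
fundamental: x₁=66249, y₁=4550  (since 4388930001 − 212·20702500 = 1)

66249 4550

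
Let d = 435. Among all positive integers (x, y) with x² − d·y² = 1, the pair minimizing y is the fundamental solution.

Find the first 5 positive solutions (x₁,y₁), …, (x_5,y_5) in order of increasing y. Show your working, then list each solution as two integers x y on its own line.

[20; 1,5,1,40] for √435; ℓ=4 ⇒ convergent index 3
a_0=20:  p_0=20·1+0=20,  q_0=20·0+1=1
…
a_2=5:  p_2=5·21+20=125,  q_2=5·1+1=6
a_3=1:  p_3=1·125+21=146,  q_3=1·6+1=7
fundamental: x₁=146, y₁=7  (since 21316 − 435·49 = 1)
(x_2, y_2) = (146·146 + 435·7·7, 146·7 + 7·146) = (42631, 2044)
(x_3, y_3) = (146·42631 + 435·7·2044, 146·2044 + 7·42631) = (12448106, 596841)
(x_4, y_4) = (146·12448106 + 435·7·596841, 146·596841 + 7·12448106) = (3634804321, 174275528)
(x_5, y_5) = (146·3634804321 + 435·7·174275528, 146·174275528 + 7·3634804321) = (1061350413626, 50887857335)

146 7
42631 2044
12448106 596841
3634804321 174275528
1061350413626 50887857335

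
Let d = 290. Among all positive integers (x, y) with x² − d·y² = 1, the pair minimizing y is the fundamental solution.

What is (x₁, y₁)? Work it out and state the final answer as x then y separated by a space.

579 34

[17; 34] for √290; ℓ=1 ⇒ convergent index 1
step 0: (17, 1)  from 17·(1,0) + (0,1)
step 1: (579, 34)  from 34·(17,1) + (1,0)
(x₁, y₁) = (579, 34);  579² − 290·34² = 1 ✓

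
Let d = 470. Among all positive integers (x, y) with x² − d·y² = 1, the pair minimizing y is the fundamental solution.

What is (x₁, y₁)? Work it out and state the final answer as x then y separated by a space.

1691 78

√470 → a₀=21, period (1,2,8,2,1,42); ℓ=6 even so k=5
i=0: a=21 ⇒ p=21, q=1
i=1: a=1 ⇒ p=22, q=1
…
i=4: a=2 ⇒ p=1149, q=53
i=5: a=1 ⇒ p=1691, q=78
→ (1691, 78).  Check: 1691²=2859481, 470·78²=2859480, difference 1.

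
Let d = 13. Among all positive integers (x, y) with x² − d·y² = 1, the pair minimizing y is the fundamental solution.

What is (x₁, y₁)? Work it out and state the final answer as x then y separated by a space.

[3; 1,1,1,1,6] for √13; ℓ=5 ⇒ convergent index 9
i=0: a=3 ⇒ p=3, q=1
i=1: a=1 ⇒ p=4, q=1
…
i=6: a=1 ⇒ p=137, q=38
…
i=8: a=1 ⇒ p=393, q=109
i=9: a=1 ⇒ p=649, q=180
fundamental: x₁=649, y₁=180  (since 421201 − 13·32400 = 1)

649 180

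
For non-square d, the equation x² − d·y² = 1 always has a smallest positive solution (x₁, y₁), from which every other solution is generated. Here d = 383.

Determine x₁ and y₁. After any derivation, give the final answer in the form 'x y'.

18768 959

√383 = [19; 1,1,3,19,3,1,1,38, …], period ℓ=8 (even) → k=7
i=0: a=19 ⇒ p=19, q=1
i=1: a=1 ⇒ p=20, q=1
…
i=4: a=19 ⇒ p=2642, q=135
i=5: a=3 ⇒ p=8063, q=412
i=6: a=1 ⇒ p=10705, q=547
i=7: a=1 ⇒ p=18768, q=959
→ (18768, 959).  Check: 18768²=352237824, 383·959²=352237823, difference 1.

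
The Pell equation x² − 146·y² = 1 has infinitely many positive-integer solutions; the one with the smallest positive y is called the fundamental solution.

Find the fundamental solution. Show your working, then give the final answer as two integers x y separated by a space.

√146 → a₀=12, period (12,24); ℓ=2 even so k=1
step 0: (12, 1)  from 12·(1,0) + (0,1)
step 1: (145, 12)  from 12·(12,1) + (1,0)
(x₁, y₁) = (145, 12);  145² − 146·12² = 1 ✓

145 12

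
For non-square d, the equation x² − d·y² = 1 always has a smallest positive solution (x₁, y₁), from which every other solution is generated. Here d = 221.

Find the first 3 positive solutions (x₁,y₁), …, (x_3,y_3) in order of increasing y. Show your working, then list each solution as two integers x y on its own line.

1665 112
5544449 372960
18463013505 1241956688

√221 → a₀=14, period (1,6,2,6,1,28); ℓ=6 even so k=5
i=0: a=14 ⇒ p=14, q=1
i=1: a=1 ⇒ p=15, q=1
i=2: a=6 ⇒ p=104, q=7
…
i=4: a=6 ⇒ p=1442, q=97
i=5: a=1 ⇒ p=1665, q=112
→ (1665, 112).  Check: 1665²=2772225, 221·112²=2772224, difference 1.
k=2:  x_2 = 1665·1665+221·112·112 = 5544449,  y_2 = 1665·112+112·1665 = 372960
k=3:  x_3 = 1665·5544449+221·112·372960 = 18463013505,  y_3 = 1665·372960+112·5544449 = 1241956688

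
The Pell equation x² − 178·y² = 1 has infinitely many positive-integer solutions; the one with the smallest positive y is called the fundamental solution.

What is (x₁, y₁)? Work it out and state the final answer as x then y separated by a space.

1601 120

d=178: √d = [13; 2,1,12,1,2,26] (ℓ=6, even), read p_5/q_5
k=0  a_k=13  p_k/q_k = 13/1
k=1  a_k=2  p_k/q_k = 27/2
…
k=4  a_k=1  p_k/q_k = 547/41
k=5  a_k=2  p_k/q_k = 1601/120
(x₁, y₁) = (1601, 120);  1601² − 178·120² = 1 ✓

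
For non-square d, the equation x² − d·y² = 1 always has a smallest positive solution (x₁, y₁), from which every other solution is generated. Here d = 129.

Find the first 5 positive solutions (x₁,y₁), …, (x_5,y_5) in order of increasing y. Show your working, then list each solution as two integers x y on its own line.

16855 1484
568182049 50025640
19153416854935 1686364322916
645661681611676801 56847341275472720
21765255267976208106775 1916323872709821068284

√129 = [11; 2,1,3,1,6,1,3,1,2,22, …], period ℓ=10 (even) → k=9
i=0: a=11 ⇒ p=11, q=1
i=1: a=2 ⇒ p=23, q=2
…
i=3: a=3 ⇒ p=125, q=11
i=4: a=1 ⇒ p=159, q=14
i=5: a=6 ⇒ p=1079, q=95
i=6: a=1 ⇒ p=1238, q=109
…
i=8: a=1 ⇒ p=6031, q=531
i=9: a=2 ⇒ p=16855, q=1484
→ (16855, 1484).  Check: 16855²=284091025, 129·1484²=284091024, difference 1.
(x_2, y_2) = (16855·16855 + 129·1484·1484, 16855·1484 + 1484·16855) = (568182049, 50025640)
(x_3, y_3) = (16855·568182049 + 129·1484·50025640, 16855·50025640 + 1484·568182049) = (19153416854935, 1686364322916)
(x_4, y_4) = (16855·19153416854935 + 129·1484·1686364322916, 16855·1686364322916 + 1484·19153416854935) = (645661681611676801, 56847341275472720)
(x_5, y_5) = (16855·645661681611676801 + 129·1484·56847341275472720, 16855·56847341275472720 + 1484·645661681611676801) = (21765255267976208106775, 1916323872709821068284)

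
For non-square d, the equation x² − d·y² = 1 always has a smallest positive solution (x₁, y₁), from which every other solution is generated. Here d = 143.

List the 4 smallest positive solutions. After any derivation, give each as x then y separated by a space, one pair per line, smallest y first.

12 1
287 24
6876 575
164737 13776

√143 → a₀=11, period (1,22); ℓ=2 even so k=1
i=0: a=11 ⇒ p=11, q=1
i=1: a=1 ⇒ p=12, q=1
fundamental: x₁=12, y₁=1  (since 144 − 143·1 = 1)
(x_2, y_2) = (12·12 + 143·1·1, 12·1 + 1·12) = (287, 24)
(x_3, y_3) = (12·287 + 143·1·24, 12·24 + 1·287) = (6876, 575)
(x_4, y_4) = (12·6876 + 143·1·575, 12·575 + 1·6876) = (164737, 13776)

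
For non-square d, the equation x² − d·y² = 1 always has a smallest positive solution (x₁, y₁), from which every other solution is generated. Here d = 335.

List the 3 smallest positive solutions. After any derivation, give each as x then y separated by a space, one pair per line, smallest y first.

d=335: √d = [18; 3,3,3,36] (ℓ=4, even), read p_3/q_3
i=0: a=18 ⇒ p=18, q=1
…
i=2: a=3 ⇒ p=183, q=10
i=3: a=3 ⇒ p=604, q=33
→ (604, 33).  Check: 604²=364816, 335·33²=364815, difference 1.
(x_2, y_2) = (604·604 + 335·33·33, 604·33 + 33·604) = (729631, 39864)
(x_3, y_3) = (604·729631 + 335·33·39864, 604·39864 + 33·729631) = (881393644, 48155679)

604 33
729631 39864
881393644 48155679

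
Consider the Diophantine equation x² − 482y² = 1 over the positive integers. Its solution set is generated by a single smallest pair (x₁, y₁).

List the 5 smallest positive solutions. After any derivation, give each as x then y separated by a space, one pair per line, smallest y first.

√482 → a₀=21, period (1,20,1,42); ℓ=4 even so k=3
k=0  a_k=21  p_k/q_k = 21/1
…
k=2  a_k=20  p_k/q_k = 461/21
k=3  a_k=1  p_k/q_k = 483/22
(x₁, y₁) = (483, 22);  483² − 482·22² = 1 ✓
(483+22√482)^2 = 466577 + 21252√482
(483+22√482)^3 = 450712899 + 20529410√482
(483+22√482)^4 = 435388193857 + 19831388808√482
(483+22√482)^5 = 420584544552963 + 19157101059118√482

483 22
466577 21252
450712899 20529410
435388193857 19831388808
420584544552963 19157101059118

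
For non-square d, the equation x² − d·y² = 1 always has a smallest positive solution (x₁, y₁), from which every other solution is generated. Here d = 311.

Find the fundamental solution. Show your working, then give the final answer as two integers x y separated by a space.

√311 = [17; 1,1,1,2,1,…,1,1,34, …], period ℓ=16 (even) → k=15
step 0: (17, 1)  from 17·(1,0) + (0,1)
…
step 2: (35, 2)  from 1·(18,1) + (17,1)
step 3: (53, 3)  from 1·(35,2) + (18,1)
…
step 5: (194, 11)  from 1·(141,8) + (53,3)
…
step 8: (71158, 4035)  from 17·(4109,233) + (1305,74)
step 9: (217583, 12338)  from 3·(71158,4035) + (4109,233)
step 10: (1376656, 78063)  from 6·(217583,12338) + (71158,4035)
step 11: (1594239, 90401)  from 1·(1376656,78063) + (217583,12338)
…
step 13: (6159373, 349266)  from 1·(4565134,258865) + (1594239,90401)
step 14: (10724507, 608131)  from 1·(6159373,349266) + (4565134,258865)
step 15: (16883880, 957397)  from 1·(10724507,608131) + (6159373,349266)
(x₁, y₁) = (16883880, 957397);  16883880² − 311·957397² = 1 ✓

16883880 957397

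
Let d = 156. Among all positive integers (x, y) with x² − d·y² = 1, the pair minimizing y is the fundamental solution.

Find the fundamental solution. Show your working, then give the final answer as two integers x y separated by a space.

√156 = [12; 2,24, …], period ℓ=2 (even) → k=1
step 0: (12, 1)  from 12·(1,0) + (0,1)
step 1: (25, 2)  from 2·(12,1) + (1,0)
fundamental: x₁=25, y₁=2  (since 625 − 156·4 = 1)

25 2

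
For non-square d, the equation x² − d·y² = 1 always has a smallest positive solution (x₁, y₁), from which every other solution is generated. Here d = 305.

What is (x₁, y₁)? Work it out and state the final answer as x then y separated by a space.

[17; 2,6,2,34] for √305; ℓ=4 ⇒ convergent index 3
a_0=17:  p_0=17·1+0=17,  q_0=17·0+1=1
a_1=2:  p_1=2·17+1=35,  q_1=2·1+0=2
a_2=6:  p_2=6·35+17=227,  q_2=6·2+1=13
a_3=2:  p_3=2·227+35=489,  q_3=2·13+2=28
(x₁, y₁) = (489, 28);  489² − 305·28² = 1 ✓

489 28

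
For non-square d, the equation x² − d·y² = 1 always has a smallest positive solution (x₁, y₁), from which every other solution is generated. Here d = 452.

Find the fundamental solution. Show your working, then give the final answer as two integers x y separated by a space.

[21; 3,1,5,3,10,3,5,1,3,42] for √452; ℓ=10 ⇒ convergent index 9
i=0: a=21 ⇒ p=21, q=1
i=1: a=3 ⇒ p=64, q=3
…
i=4: a=3 ⇒ p=1552, q=73
…
i=8: a=1 ⇒ p=313483, q=14745
i=9: a=3 ⇒ p=1204353, q=56648
fundamental: x₁=1204353, y₁=56648  (since 1450466148609 − 452·3208995904 = 1)

1204353 56648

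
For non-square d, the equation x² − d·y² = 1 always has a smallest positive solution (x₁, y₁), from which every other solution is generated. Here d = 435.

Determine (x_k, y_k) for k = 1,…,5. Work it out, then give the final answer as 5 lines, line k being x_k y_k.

146 7
42631 2044
12448106 596841
3634804321 174275528
1061350413626 50887857335

√435 = [20; 1,5,1,40, …], period ℓ=4 (even) → k=3
a_0=20:  p_0=20·1+0=20,  q_0=20·0+1=1
…
a_2=5:  p_2=5·21+20=125,  q_2=5·1+1=6
a_3=1:  p_3=1·125+21=146,  q_3=1·6+1=7
(x₁, y₁) = (146, 7);  146² − 435·7² = 1 ✓
k=2:  x_2 = 146·146+435·7·7 = 42631,  y_2 = 146·7+7·146 = 2044
k=3:  x_3 = 146·42631+435·7·2044 = 12448106,  y_3 = 146·2044+7·42631 = 596841
k=4:  x_4 = 146·12448106+435·7·596841 = 3634804321,  y_4 = 146·596841+7·12448106 = 174275528
k=5:  x_5 = 146·3634804321+435·7·174275528 = 1061350413626,  y_5 = 146·174275528+7·3634804321 = 50887857335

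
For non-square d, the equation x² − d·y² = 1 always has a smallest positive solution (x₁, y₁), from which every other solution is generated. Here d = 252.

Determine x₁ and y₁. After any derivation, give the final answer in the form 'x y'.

√252 = [15; 1,6,1,30, …], period ℓ=4 (even) → k=3
k=0  a_k=15  p_k/q_k = 15/1
…
k=2  a_k=6  p_k/q_k = 111/7
k=3  a_k=1  p_k/q_k = 127/8
→ (127, 8).  Check: 127²=16129, 252·8²=16128, difference 1.

127 8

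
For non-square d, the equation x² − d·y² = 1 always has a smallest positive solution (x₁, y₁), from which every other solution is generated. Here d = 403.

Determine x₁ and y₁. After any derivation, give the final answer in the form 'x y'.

√403 = [20; 13,2,1,3,1,3,1,2,13,40, …], period ℓ=10 (even) → k=9
i=0: a=20 ⇒ p=20, q=1
i=1: a=13 ⇒ p=261, q=13
…
i=3: a=1 ⇒ p=803, q=40
i=4: a=3 ⇒ p=2951, q=147
i=5: a=1 ⇒ p=3754, q=187
i=6: a=3 ⇒ p=14213, q=708
i=7: a=1 ⇒ p=17967, q=895
i=8: a=2 ⇒ p=50147, q=2498
i=9: a=13 ⇒ p=669878, q=33369
(x₁, y₁) = (669878, 33369);  669878² − 403·33369² = 1 ✓

669878 33369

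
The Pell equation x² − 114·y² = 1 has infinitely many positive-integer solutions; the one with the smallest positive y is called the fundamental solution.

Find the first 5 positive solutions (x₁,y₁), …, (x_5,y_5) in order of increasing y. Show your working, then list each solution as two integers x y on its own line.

[10; 1,2,10,2,1,20] for √114; ℓ=6 ⇒ convergent index 5
i=0: a=10 ⇒ p=10, q=1
…
i=4: a=2 ⇒ p=694, q=65
i=5: a=1 ⇒ p=1025, q=96
→ (1025, 96).  Check: 1025²=1050625, 114·96²=1050624, difference 1.
(1025+96√114)^2 = 2101249 + 196800√114
(1025+96√114)^3 = 4307559425 + 403439904√114
(1025+96√114)^4 = 8830494720001 + 827051606400√114
(1025+96√114)^5 = 18102509868442625 + 1695455389680096√114

1025 96
2101249 196800
4307559425 403439904
8830494720001 827051606400
18102509868442625 1695455389680096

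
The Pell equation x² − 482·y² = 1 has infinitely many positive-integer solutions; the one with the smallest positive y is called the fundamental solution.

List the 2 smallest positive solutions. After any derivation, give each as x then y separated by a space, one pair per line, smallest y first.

d=482: √d = [21; 1,20,1,42] (ℓ=4, even), read p_3/q_3
i=0: a=21 ⇒ p=21, q=1
…
i=2: a=20 ⇒ p=461, q=21
i=3: a=1 ⇒ p=483, q=22
→ (483, 22).  Check: 483²=233289, 482·22²=233288, difference 1.
(483+22√482)^2 = 466577 + 21252√482

483 22
466577 21252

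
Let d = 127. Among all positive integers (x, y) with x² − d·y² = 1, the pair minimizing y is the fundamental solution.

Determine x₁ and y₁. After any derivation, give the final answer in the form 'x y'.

4730624 419775

d=127: √d = [11; 3,1,2,2,7,11,7,2,2,1,3,22] (ℓ=12, even), read p_11/q_11
a_0=11:  p_0=11·1+0=11,  q_0=11·0+1=1
…
a_2=1:  p_2=1·34+11=45,  q_2=1·3+1=4
a_3=2:  p_3=2·45+34=124,  q_3=2·4+3=11
a_4=2:  p_4=2·124+45=293,  q_4=2·11+4=26
a_5=7:  p_5=7·293+124=2175,  q_5=7·26+11=193
…
a_7=7:  p_7=7·24218+2175=171701,  q_7=7·2149+193=15236
…
a_9=2:  p_9=2·367620+171701=906941,  q_9=2·32621+15236=80478
a_10=1:  p_10=1·906941+367620=1274561,  q_10=1·80478+32621=113099
a_11=3:  p_11=3·1274561+906941=4730624,  q_11=3·113099+80478=419775
(x₁, y₁) = (4730624, 419775);  4730624² − 127·419775² = 1 ✓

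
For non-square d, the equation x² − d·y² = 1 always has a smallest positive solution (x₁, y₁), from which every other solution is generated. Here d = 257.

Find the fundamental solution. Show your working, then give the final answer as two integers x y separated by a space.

513 32

d=257: √d = [16; 32] (ℓ=1, odd), read p_1/q_1
step 0: (16, 1)  from 16·(1,0) + (0,1)
step 1: (513, 32)  from 32·(16,1) + (1,0)
fundamental: x₁=513, y₁=32  (since 263169 − 257·1024 = 1)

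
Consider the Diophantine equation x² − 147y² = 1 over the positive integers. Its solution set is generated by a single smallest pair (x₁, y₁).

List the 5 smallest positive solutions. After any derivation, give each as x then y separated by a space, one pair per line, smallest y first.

97 8
18817 1552
3650401 301080
708158977 58407968
137379191137 11330844712

d=147: √d = [12; 8,24] (ℓ=2, even), read p_1/q_1
a_0=12:  p_0=12·1+0=12,  q_0=12·0+1=1
a_1=8:  p_1=8·12+1=97,  q_1=8·1+0=8
fundamental: x₁=97, y₁=8  (since 9409 − 147·64 = 1)
n=2: (97,8)∘(97,8) = (97·97+147·8·8, 97·8+8·97) = (18817,1552)
n=3: (18817,1552)∘(97,8) = (97·18817+147·8·1552, 97·1552+8·18817) = (3650401,301080)
n=4: (3650401,301080)∘(97,8) = (97·3650401+147·8·301080, 97·301080+8·3650401) = (708158977,58407968)
n=5: (708158977,58407968)∘(97,8) = (97·708158977+147·8·58407968, 97·58407968+8·708158977) = (137379191137,11330844712)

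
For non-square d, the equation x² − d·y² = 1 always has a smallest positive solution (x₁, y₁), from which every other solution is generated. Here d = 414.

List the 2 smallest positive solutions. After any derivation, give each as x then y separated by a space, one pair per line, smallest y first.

d=414: √d = [20; 2,1,7,2,7,1,2,40] (ℓ=8, even), read p_7/q_7
i=0: a=20 ⇒ p=20, q=1
…
i=3: a=7 ⇒ p=468, q=23
…
i=5: a=7 ⇒ p=7447, q=366
i=6: a=1 ⇒ p=8444, q=415
i=7: a=2 ⇒ p=24335, q=1196
→ (24335, 1196).  Check: 24335²=592192225, 414·1196²=592192224, difference 1.
k=2:  x_2 = 24335·24335+414·1196·1196 = 1184384449,  y_2 = 24335·1196+1196·24335 = 58209320

24335 1196
1184384449 58209320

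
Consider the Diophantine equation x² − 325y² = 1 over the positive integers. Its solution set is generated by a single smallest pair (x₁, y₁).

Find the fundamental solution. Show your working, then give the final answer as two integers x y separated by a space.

649 36

[18; 36] for √325; ℓ=1 ⇒ convergent index 1
step 0: (18, 1)  from 18·(1,0) + (0,1)
step 1: (649, 36)  from 36·(18,1) + (1,0)
→ (649, 36).  Check: 649²=421201, 325·36²=421200, difference 1.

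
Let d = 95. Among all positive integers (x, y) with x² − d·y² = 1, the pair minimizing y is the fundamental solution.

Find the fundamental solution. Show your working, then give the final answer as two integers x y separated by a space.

39 4

√95 → a₀=9, period (1,2,1,18); ℓ=4 even so k=3
step 0: (9, 1)  from 9·(1,0) + (0,1)
step 1: (10, 1)  from 1·(9,1) + (1,0)
step 2: (29, 3)  from 2·(10,1) + (9,1)
step 3: (39, 4)  from 1·(29,3) + (10,1)
(x₁, y₁) = (39, 4);  39² − 95·4² = 1 ✓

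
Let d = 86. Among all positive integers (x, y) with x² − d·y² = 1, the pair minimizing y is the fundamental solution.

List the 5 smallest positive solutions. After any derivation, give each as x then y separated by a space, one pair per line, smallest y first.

10405 1122
216528049 23348820
4505948689285 485888943078
93768792007492801 10111348882104360
1951328557169976499525 210417169750702788522

[9; 3,1,1,1,8,1,1,1,3,18] for √86; ℓ=10 ⇒ convergent index 9
step 0: (9, 1)  from 9·(1,0) + (0,1)
…
step 4: (102, 11)  from 1·(65,7) + (37,4)
step 5: (881, 95)  from 8·(102,11) + (65,7)
step 6: (983, 106)  from 1·(881,95) + (102,11)
…
step 8: (2847, 307)  from 1·(1864,201) + (983,106)
step 9: (10405, 1122)  from 3·(2847,307) + (1864,201)
→ (10405, 1122).  Check: 10405²=108264025, 86·1122²=108264024, difference 1.
(10405+1122√86)^2 = 216528049 + 23348820√86
(10405+1122√86)^3 = 4505948689285 + 485888943078√86
(10405+1122√86)^4 = 93768792007492801 + 10111348882104360√86
(10405+1122√86)^5 = 1951328557169976499525 + 210417169750702788522√86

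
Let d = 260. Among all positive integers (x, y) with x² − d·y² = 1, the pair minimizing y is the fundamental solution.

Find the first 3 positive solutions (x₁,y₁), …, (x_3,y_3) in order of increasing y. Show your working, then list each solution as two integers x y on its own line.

[16; 8,32] for √260; ℓ=2 ⇒ convergent index 1
a_0=16:  p_0=16·1+0=16,  q_0=16·0+1=1
a_1=8:  p_1=8·16+1=129,  q_1=8·1+0=8
→ (129, 8).  Check: 129²=16641, 260·8²=16640, difference 1.
k=2:  x_2 = 129·129+260·8·8 = 33281,  y_2 = 129·8+8·129 = 2064
k=3:  x_3 = 129·33281+260·8·2064 = 8586369,  y_3 = 129·2064+8·33281 = 532504

129 8
33281 2064
8586369 532504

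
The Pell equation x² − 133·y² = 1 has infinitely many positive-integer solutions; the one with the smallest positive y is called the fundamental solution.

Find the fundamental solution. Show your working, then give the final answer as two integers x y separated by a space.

2588599 224460

d=133: √d = [11; 1,1,7,5,1,…,1,1,22] (ℓ=16, even), read p_15/q_15
a_0=11:  p_0=11·1+0=11,  q_0=11·0+1=1
a_1=1:  p_1=1·11+1=12,  q_1=1·1+0=1
…
a_4=5:  p_4=5·173+23=888,  q_4=5·15+2=77
…
a_7=1:  p_7=1·1949+1061=3010,  q_7=1·169+92=261
a_8=2:  p_8=2·3010+1949=7969,  q_8=2·261+169=691
a_9=1:  p_9=1·7969+3010=10979,  q_9=1·691+261=952
…
a_11=1:  p_11=1·18948+10979=29927,  q_11=1·1643+952=2595
…
a_14=1:  p_14=1·1210008+168583=1378591,  q_14=1·104921+14618=119539
a_15=1:  p_15=1·1378591+1210008=2588599,  q_15=1·119539+104921=224460
fundamental: x₁=2588599, y₁=224460  (since 6700844782801 − 133·50382291600 = 1)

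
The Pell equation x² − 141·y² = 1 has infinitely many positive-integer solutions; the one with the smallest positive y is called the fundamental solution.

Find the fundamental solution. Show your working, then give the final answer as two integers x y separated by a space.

√141 = [11; 1,6,1,22, …], period ℓ=4 (even) → k=3
step 0: (11, 1)  from 11·(1,0) + (0,1)
step 1: (12, 1)  from 1·(11,1) + (1,0)
step 2: (83, 7)  from 6·(12,1) + (11,1)
step 3: (95, 8)  from 1·(83,7) + (12,1)
(x₁, y₁) = (95, 8);  95² − 141·8² = 1 ✓

95 8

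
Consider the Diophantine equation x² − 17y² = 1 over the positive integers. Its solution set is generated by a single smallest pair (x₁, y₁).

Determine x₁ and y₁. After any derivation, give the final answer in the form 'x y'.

[4; 8] for √17; ℓ=1 ⇒ convergent index 1
step 0: (4, 1)  from 4·(1,0) + (0,1)
step 1: (33, 8)  from 8·(4,1) + (1,0)
(x₁, y₁) = (33, 8);  33² − 17·8² = 1 ✓

33 8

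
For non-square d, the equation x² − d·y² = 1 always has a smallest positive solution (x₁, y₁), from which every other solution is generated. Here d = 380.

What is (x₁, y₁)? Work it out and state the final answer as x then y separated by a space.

√380 = [19; 2,38, …], period ℓ=2 (even) → k=1
step 0: (19, 1)  from 19·(1,0) + (0,1)
step 1: (39, 2)  from 2·(19,1) + (1,0)
→ (39, 2).  Check: 39²=1521, 380·2²=1520, difference 1.

39 2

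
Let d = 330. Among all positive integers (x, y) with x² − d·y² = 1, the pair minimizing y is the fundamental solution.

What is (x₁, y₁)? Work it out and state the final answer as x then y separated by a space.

109 6

d=330: √d = [18; 6,36] (ℓ=2, even), read p_1/q_1
i=0: a=18 ⇒ p=18, q=1
i=1: a=6 ⇒ p=109, q=6
(x₁, y₁) = (109, 6);  109² − 330·6² = 1 ✓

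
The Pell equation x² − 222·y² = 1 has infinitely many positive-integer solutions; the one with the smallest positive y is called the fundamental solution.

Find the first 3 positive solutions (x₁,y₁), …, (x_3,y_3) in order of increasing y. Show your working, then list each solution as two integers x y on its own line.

d=222: √d = [14; 1,8,1,28] (ℓ=4, even), read p_3/q_3
a_0=14:  p_0=14·1+0=14,  q_0=14·0+1=1
a_1=1:  p_1=1·14+1=15,  q_1=1·1+0=1
a_2=8:  p_2=8·15+14=134,  q_2=8·1+1=9
a_3=1:  p_3=1·134+15=149,  q_3=1·9+1=10
(x₁, y₁) = (149, 10);  149² − 222·10² = 1 ✓
(x_2, y_2) = (149·149 + 222·10·10, 149·10 + 10·149) = (44401, 2980)
(x_3, y_3) = (149·44401 + 222·10·2980, 149·2980 + 10·44401) = (13231349, 888030)

149 10
44401 2980
13231349 888030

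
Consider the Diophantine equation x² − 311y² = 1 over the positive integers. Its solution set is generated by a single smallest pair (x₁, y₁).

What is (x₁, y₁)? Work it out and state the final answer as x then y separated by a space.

16883880 957397

d=311: √d = [17; 1,1,1,2,1,…,1,1,34] (ℓ=16, even), read p_15/q_15
step 0: (17, 1)  from 17·(1,0) + (0,1)
…
step 6: (1305, 74)  from 6·(194,11) + (141,8)
…
step 13: (6159373, 349266)  from 1·(4565134,258865) + (1594239,90401)
step 14: (10724507, 608131)  from 1·(6159373,349266) + (4565134,258865)
step 15: (16883880, 957397)  from 1·(10724507,608131) + (6159373,349266)
(x₁, y₁) = (16883880, 957397);  16883880² − 311·957397² = 1 ✓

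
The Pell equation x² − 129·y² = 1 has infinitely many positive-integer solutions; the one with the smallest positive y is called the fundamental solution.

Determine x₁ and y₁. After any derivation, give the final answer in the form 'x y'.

16855 1484

d=129: √d = [11; 2,1,3,1,6,1,3,1,2,22] (ℓ=10, even), read p_9/q_9
k=0  a_k=11  p_k/q_k = 11/1
k=1  a_k=2  p_k/q_k = 23/2
k=2  a_k=1  p_k/q_k = 34/3
k=3  a_k=3  p_k/q_k = 125/11
k=4  a_k=1  p_k/q_k = 159/14
k=5  a_k=6  p_k/q_k = 1079/95
k=6  a_k=1  p_k/q_k = 1238/109
…
k=8  a_k=1  p_k/q_k = 6031/531
k=9  a_k=2  p_k/q_k = 16855/1484
fundamental: x₁=16855, y₁=1484  (since 284091025 − 129·2202256 = 1)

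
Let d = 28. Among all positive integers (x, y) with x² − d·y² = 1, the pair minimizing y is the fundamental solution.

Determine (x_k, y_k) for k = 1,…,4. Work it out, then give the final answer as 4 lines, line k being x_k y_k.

127 24
32257 6096
8193151 1548360
2081028097 393277344

[5; 3,2,3,10] for √28; ℓ=4 ⇒ convergent index 3
a_0=5:  p_0=5·1+0=5,  q_0=5·0+1=1
a_1=3:  p_1=3·5+1=16,  q_1=3·1+0=3
a_2=2:  p_2=2·16+5=37,  q_2=2·3+1=7
a_3=3:  p_3=3·37+16=127,  q_3=3·7+3=24
fundamental: x₁=127, y₁=24  (since 16129 − 28·576 = 1)
(x_2, y_2) = (127·127 + 28·24·24, 127·24 + 24·127) = (32257, 6096)
(x_3, y_3) = (127·32257 + 28·24·6096, 127·6096 + 24·32257) = (8193151, 1548360)
(x_4, y_4) = (127·8193151 + 28·24·1548360, 127·1548360 + 24·8193151) = (2081028097, 393277344)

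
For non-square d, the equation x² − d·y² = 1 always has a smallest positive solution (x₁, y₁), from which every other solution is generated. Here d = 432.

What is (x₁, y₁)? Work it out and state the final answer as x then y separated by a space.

1351 65

d=432: √d = [20; 1,3,1,1,1,3,1,40] (ℓ=8, even), read p_7/q_7
a_0=20:  p_0=20·1+0=20,  q_0=20·0+1=1
…
a_6=3:  p_6=3·291+187=1060,  q_6=3·14+9=51
a_7=1:  p_7=1·1060+291=1351,  q_7=1·51+14=65
fundamental: x₁=1351, y₁=65  (since 1825201 − 432·4225 = 1)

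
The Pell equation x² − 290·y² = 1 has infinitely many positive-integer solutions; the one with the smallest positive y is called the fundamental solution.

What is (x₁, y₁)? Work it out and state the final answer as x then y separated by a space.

579 34

[17; 34] for √290; ℓ=1 ⇒ convergent index 1
i=0: a=17 ⇒ p=17, q=1
i=1: a=34 ⇒ p=579, q=34
(x₁, y₁) = (579, 34);  579² − 290·34² = 1 ✓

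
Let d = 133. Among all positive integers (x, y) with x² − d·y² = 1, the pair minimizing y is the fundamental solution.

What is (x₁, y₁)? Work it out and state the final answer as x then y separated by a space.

2588599 224460

√133 = [11; 1,1,7,5,1,…,1,1,22, …], period ℓ=16 (even) → k=15
step 0: (11, 1)  from 11·(1,0) + (0,1)
step 1: (12, 1)  from 1·(11,1) + (1,0)
…
step 4: (888, 77)  from 5·(173,15) + (23,2)
step 5: (1061, 92)  from 1·(888,77) + (173,15)
step 6: (1949, 169)  from 1·(1061,92) + (888,77)
step 7: (3010, 261)  from 1·(1949,169) + (1061,92)
step 8: (7969, 691)  from 2·(3010,261) + (1949,169)
step 9: (10979, 952)  from 1·(7969,691) + (3010,261)
step 10: (18948, 1643)  from 1·(10979,952) + (7969,691)
step 11: (29927, 2595)  from 1·(18948,1643) + (10979,952)
…
step 13: (1210008, 104921)  from 7·(168583,14618) + (29927,2595)
step 14: (1378591, 119539)  from 1·(1210008,104921) + (168583,14618)
step 15: (2588599, 224460)  from 1·(1378591,119539) + (1210008,104921)
fundamental: x₁=2588599, y₁=224460  (since 6700844782801 − 133·50382291600 = 1)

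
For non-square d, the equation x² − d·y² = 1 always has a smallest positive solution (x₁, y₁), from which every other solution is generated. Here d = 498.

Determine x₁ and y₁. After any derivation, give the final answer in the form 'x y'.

179777 8056

[22; 3,6,22,6,3,44] for √498; ℓ=6 ⇒ convergent index 5
k=0  a_k=22  p_k/q_k = 22/1
…
k=2  a_k=6  p_k/q_k = 424/19
…
k=4  a_k=6  p_k/q_k = 56794/2545
k=5  a_k=3  p_k/q_k = 179777/8056
fundamental: x₁=179777, y₁=8056  (since 32319769729 − 498·64899136 = 1)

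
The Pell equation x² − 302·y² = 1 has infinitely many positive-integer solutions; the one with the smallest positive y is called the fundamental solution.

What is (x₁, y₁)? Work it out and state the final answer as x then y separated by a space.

√302 → a₀=17, period (2,1,1,1,4,…,1,2,34); ℓ=16 even so k=15
i=0: a=17 ⇒ p=17, q=1
…
i=3: a=1 ⇒ p=87, q=5
i=4: a=1 ⇒ p=139, q=8
i=5: a=4 ⇒ p=643, q=37
i=6: a=2 ⇒ p=1425, q=82
…
i=9: a=1 ⇒ p=36581, q=2105
i=10: a=2 ⇒ p=107675, q=6196
i=11: a=4 ⇒ p=467281, q=26889
…
i=13: a=1 ⇒ p=1042237, q=59974
i=14: a=1 ⇒ p=1617193, q=93059
i=15: a=2 ⇒ p=4276623, q=246092
(x₁, y₁) = (4276623, 246092);  4276623² − 302·246092² = 1 ✓

4276623 246092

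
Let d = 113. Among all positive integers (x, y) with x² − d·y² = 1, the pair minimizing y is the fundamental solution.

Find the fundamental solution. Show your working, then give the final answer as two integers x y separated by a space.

1204353 113296

√113 → a₀=10, period (1,1,1,2,2,1,1,1,20); ℓ=9 odd so k=17
step 0: (10, 1)  from 10·(1,0) + (0,1)
…
step 2: (21, 2)  from 1·(11,1) + (10,1)
…
step 4: (85, 8)  from 2·(32,3) + (21,2)
…
step 7: (489, 46)  from 1·(287,27) + (202,19)
step 8: (776, 73)  from 1·(489,46) + (287,27)
step 9: (16009, 1506)  from 20·(776,73) + (489,46)
…
step 11: (32794, 3085)  from 1·(16785,1579) + (16009,1506)
…
step 14: (313483, 29490)  from 2·(131952,12413) + (49579,4664)
…
step 16: (758918, 71393)  from 1·(445435,41903) + (313483,29490)
step 17: (1204353, 113296)  from 1·(758918,71393) + (445435,41903)
(x₁, y₁) = (1204353, 113296);  1204353² − 113·113296² = 1 ✓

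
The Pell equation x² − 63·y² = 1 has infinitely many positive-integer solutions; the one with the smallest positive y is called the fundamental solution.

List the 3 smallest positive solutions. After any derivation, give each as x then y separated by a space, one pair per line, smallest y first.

8 1
127 16
2024 255

d=63: √d = [7; 1,14] (ℓ=2, even), read p_1/q_1
i=0: a=7 ⇒ p=7, q=1
i=1: a=1 ⇒ p=8, q=1
fundamental: x₁=8, y₁=1  (since 64 − 63·1 = 1)
n=2: (8,1)∘(8,1) = (8·8+63·1·1, 8·1+1·8) = (127,16)
n=3: (127,16)∘(8,1) = (8·127+63·1·16, 8·16+1·127) = (2024,255)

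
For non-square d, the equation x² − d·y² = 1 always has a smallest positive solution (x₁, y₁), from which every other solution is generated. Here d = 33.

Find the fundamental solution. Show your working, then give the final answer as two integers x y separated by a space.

23 4

√33 → a₀=5, period (1,2,1,10); ℓ=4 even so k=3
a_0=5:  p_0=5·1+0=5,  q_0=5·0+1=1
…
a_2=2:  p_2=2·6+5=17,  q_2=2·1+1=3
a_3=1:  p_3=1·17+6=23,  q_3=1·3+1=4
fundamental: x₁=23, y₁=4  (since 529 − 33·16 = 1)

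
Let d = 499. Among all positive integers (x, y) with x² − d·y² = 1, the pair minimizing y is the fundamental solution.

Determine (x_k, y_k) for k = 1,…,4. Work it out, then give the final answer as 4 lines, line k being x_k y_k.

4490 201
40320199 1804980
362075382530 16208720199
3251436894799201 145554305582040

√499 → a₀=22, period (2,1,21,1,2,44); ℓ=6 even so k=5
a_0=22:  p_0=22·1+0=22,  q_0=22·0+1=1
…
a_4=1:  p_4=1·1452+67=1519,  q_4=1·65+3=68
a_5=2:  p_5=2·1519+1452=4490,  q_5=2·68+65=201
fundamental: x₁=4490, y₁=201  (since 20160100 − 499·40401 = 1)
(4490+201√499)^2 = 40320199 + 1804980√499
(4490+201√499)^3 = 362075382530 + 16208720199√499
(4490+201√499)^4 = 3251436894799201 + 145554305582040√499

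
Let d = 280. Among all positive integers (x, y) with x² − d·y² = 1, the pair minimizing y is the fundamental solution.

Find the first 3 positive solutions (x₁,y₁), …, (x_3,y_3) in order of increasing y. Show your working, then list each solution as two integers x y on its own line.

251 15
126001 7530
63252251 3780045

[16; 1,2,1,2,1,32] for √280; ℓ=6 ⇒ convergent index 5
k=0  a_k=16  p_k/q_k = 16/1
k=1  a_k=1  p_k/q_k = 17/1
…
k=3  a_k=1  p_k/q_k = 67/4
k=4  a_k=2  p_k/q_k = 184/11
k=5  a_k=1  p_k/q_k = 251/15
fundamental: x₁=251, y₁=15  (since 63001 − 280·225 = 1)
k=2:  x_2 = 251·251+280·15·15 = 126001,  y_2 = 251·15+15·251 = 7530
k=3:  x_3 = 251·126001+280·15·7530 = 63252251,  y_3 = 251·7530+15·126001 = 3780045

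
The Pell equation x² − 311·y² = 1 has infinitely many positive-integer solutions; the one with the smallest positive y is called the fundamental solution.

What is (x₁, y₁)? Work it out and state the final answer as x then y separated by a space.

[17; 1,1,1,2,1,…,1,1,34] for √311; ℓ=16 ⇒ convergent index 15
step 0: (17, 1)  from 17·(1,0) + (0,1)
step 1: (18, 1)  from 1·(17,1) + (1,0)
step 2: (35, 2)  from 1·(18,1) + (17,1)
step 3: (53, 3)  from 1·(35,2) + (18,1)
step 4: (141, 8)  from 2·(53,3) + (35,2)
…
step 7: (4109, 233)  from 3·(1305,74) + (194,11)
step 8: (71158, 4035)  from 17·(4109,233) + (1305,74)
step 9: (217583, 12338)  from 3·(71158,4035) + (4109,233)
step 10: (1376656, 78063)  from 6·(217583,12338) + (71158,4035)
…
step 12: (4565134, 258865)  from 2·(1594239,90401) + (1376656,78063)
…
step 14: (10724507, 608131)  from 1·(6159373,349266) + (4565134,258865)
step 15: (16883880, 957397)  from 1·(10724507,608131) + (6159373,349266)
→ (16883880, 957397).  Check: 16883880²=285065403854400, 311·957397²=285065403854399, difference 1.

16883880 957397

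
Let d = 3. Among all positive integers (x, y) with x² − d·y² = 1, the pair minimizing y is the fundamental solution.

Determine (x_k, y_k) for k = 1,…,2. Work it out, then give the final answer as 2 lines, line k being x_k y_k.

d=3: √d = [1; 1,2] (ℓ=2, even), read p_1/q_1
step 0: (1, 1)  from 1·(1,0) + (0,1)
step 1: (2, 1)  from 1·(1,1) + (1,0)
→ (2, 1).  Check: 2²=4, 3·1²=3, difference 1.
(2+1√3)^2 = 7 + 4√3

2 1
7 4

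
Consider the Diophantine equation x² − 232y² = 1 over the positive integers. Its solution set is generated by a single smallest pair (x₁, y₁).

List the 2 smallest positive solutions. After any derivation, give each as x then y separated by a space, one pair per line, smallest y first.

√232 → a₀=15, period (4,3,7,3,4,30); ℓ=6 even so k=5
k=0  a_k=15  p_k/q_k = 15/1
k=1  a_k=4  p_k/q_k = 61/4
k=2  a_k=3  p_k/q_k = 198/13
…
k=4  a_k=3  p_k/q_k = 4539/298
k=5  a_k=4  p_k/q_k = 19603/1287
→ (19603, 1287).  Check: 19603²=384277609, 232·1287²=384277608, difference 1.
(19603+1287√232)^2 = 768555217 + 50458122√232

19603 1287
768555217 50458122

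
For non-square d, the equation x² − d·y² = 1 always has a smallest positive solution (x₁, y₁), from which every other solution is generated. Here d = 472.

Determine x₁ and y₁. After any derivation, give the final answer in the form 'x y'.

√472 → a₀=21, period (1,2,1,1,1,…,2,1,42); ℓ=14 even so k=13
k=0  a_k=21  p_k/q_k = 21/1
k=1  a_k=1  p_k/q_k = 22/1
…
k=11  a_k=1  p_k/q_k = 84230/3877
k=12  a_k=2  p_k/q_k = 222687/10250
k=13  a_k=1  p_k/q_k = 306917/14127
(x₁, y₁) = (306917, 14127);  306917² − 472·14127² = 1 ✓

306917 14127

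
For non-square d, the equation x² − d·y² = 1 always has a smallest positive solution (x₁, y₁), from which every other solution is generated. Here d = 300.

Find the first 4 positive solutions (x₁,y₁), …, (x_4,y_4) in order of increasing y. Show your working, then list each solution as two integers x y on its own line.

d=300: √d = [17; 3,8,3,34] (ℓ=4, even), read p_3/q_3
k=0  a_k=17  p_k/q_k = 17/1
k=1  a_k=3  p_k/q_k = 52/3
k=2  a_k=8  p_k/q_k = 433/25
k=3  a_k=3  p_k/q_k = 1351/78
fundamental: x₁=1351, y₁=78  (since 1825201 − 300·6084 = 1)
k=2:  x_2 = 1351·1351+300·78·78 = 3650401,  y_2 = 1351·78+78·1351 = 210756
k=3:  x_3 = 1351·3650401+300·78·210756 = 9863382151,  y_3 = 1351·210756+78·3650401 = 569462634
k=4:  x_4 = 1351·9863382151+300·78·569462634 = 26650854921601,  y_4 = 1351·569462634+78·9863382151 = 1538687826312

1351 78
3650401 210756
9863382151 569462634
26650854921601 1538687826312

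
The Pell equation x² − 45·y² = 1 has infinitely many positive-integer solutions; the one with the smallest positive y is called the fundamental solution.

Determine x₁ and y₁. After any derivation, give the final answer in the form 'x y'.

d=45: √d = [6; 1,2,2,2,1,12] (ℓ=6, even), read p_5/q_5
k=0  a_k=6  p_k/q_k = 6/1
k=1  a_k=1  p_k/q_k = 7/1
k=2  a_k=2  p_k/q_k = 20/3
k=3  a_k=2  p_k/q_k = 47/7
k=4  a_k=2  p_k/q_k = 114/17
k=5  a_k=1  p_k/q_k = 161/24
fundamental: x₁=161, y₁=24  (since 25921 − 45·576 = 1)

161 24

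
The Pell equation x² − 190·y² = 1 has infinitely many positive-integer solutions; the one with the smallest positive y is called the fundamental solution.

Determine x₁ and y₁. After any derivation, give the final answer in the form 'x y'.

52021 3774

√190 → a₀=13, period (1,3,1,1,1,…,3,1,26); ℓ=14 even so k=13
i=0: a=13 ⇒ p=13, q=1
i=1: a=1 ⇒ p=14, q=1
i=2: a=3 ⇒ p=55, q=4
i=3: a=1 ⇒ p=69, q=5
…
i=6: a=2 ⇒ p=510, q=37
i=7: a=2 ⇒ p=1213, q=88
…
i=11: a=1 ⇒ p=11234, q=815
i=12: a=3 ⇒ p=40787, q=2959
i=13: a=1 ⇒ p=52021, q=3774
→ (52021, 3774).  Check: 52021²=2706184441, 190·3774²=2706184440, difference 1.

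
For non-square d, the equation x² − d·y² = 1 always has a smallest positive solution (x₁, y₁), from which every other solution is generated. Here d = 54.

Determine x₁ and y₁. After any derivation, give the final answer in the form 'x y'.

√54 = [7; 2,1,6,1,2,14, …], period ℓ=6 (even) → k=5
a_0=7:  p_0=7·1+0=7,  q_0=7·0+1=1
a_1=2:  p_1=2·7+1=15,  q_1=2·1+0=2
…
a_3=6:  p_3=6·22+15=147,  q_3=6·3+2=20
a_4=1:  p_4=1·147+22=169,  q_4=1·20+3=23
a_5=2:  p_5=2·169+147=485,  q_5=2·23+20=66
fundamental: x₁=485, y₁=66  (since 235225 − 54·4356 = 1)

485 66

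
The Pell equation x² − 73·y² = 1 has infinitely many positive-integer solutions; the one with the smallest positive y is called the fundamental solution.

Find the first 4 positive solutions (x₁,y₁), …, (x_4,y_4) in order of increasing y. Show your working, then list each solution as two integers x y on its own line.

√73 → a₀=8, period (1,1,5,5,1,1,16); ℓ=7 odd so k=13
step 0: (8, 1)  from 8·(1,0) + (0,1)
step 1: (9, 1)  from 1·(8,1) + (1,0)
step 2: (17, 2)  from 1·(9,1) + (8,1)
…
step 4: (487, 57)  from 5·(94,11) + (17,2)
step 5: (581, 68)  from 1·(487,57) + (94,11)
…
step 7: (17669, 2068)  from 16·(1068,125) + (581,68)
step 8: (18737, 2193)  from 1·(17669,2068) + (1068,125)
step 9: (36406, 4261)  from 1·(18737,2193) + (17669,2068)
…
step 11: (1040241, 121751)  from 5·(200767,23498) + (36406,4261)
step 12: (1241008, 145249)  from 1·(1040241,121751) + (200767,23498)
step 13: (2281249, 267000)  from 1·(1241008,145249) + (1040241,121751)
→ (2281249, 267000).  Check: 2281249²=5204097000001, 73·267000²=5204097000000, difference 1.
(x_2, y_2) = (2281249·2281249 + 73·267000·267000, 2281249·267000 + 267000·2281249) = (10408194000001, 1218186966000)
(x_3, y_3) = (2281249·10408194000001 + 73·267000·1218186966000, 2281249·1218186966000 + 267000·10408194000001) = (47487364308614281249, 5557975596000801000)
(x_4, y_4) = (2281249·47487364308614281249 + 73·267000·5557975596000801000, 2281249·5557975596000801000 + 267000·47487364308614281249) = (216661004683313632776000001, 25358252540801244373932000)

2281249 267000
10408194000001 1218186966000
47487364308614281249 5557975596000801000
216661004683313632776000001 25358252540801244373932000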